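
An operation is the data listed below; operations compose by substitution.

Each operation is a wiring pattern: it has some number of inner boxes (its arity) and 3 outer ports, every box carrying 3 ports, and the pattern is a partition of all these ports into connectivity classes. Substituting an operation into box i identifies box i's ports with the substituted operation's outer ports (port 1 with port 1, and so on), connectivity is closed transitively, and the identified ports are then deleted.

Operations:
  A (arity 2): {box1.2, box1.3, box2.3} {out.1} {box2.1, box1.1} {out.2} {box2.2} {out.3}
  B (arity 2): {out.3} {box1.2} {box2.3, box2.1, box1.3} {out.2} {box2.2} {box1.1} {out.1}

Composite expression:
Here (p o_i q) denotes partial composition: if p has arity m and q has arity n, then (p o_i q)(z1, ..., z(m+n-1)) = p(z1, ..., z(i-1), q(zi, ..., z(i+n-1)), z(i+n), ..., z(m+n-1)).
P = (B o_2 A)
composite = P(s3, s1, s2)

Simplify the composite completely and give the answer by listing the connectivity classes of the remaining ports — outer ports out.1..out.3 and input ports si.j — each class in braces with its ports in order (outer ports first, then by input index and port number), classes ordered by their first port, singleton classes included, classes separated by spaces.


Connectivity passes through glued B-boundaries; trace each wire chain.
after A, the pattern on (s1, s2) reads {out.1} {out.2} {out.3} {s1.1, s2.1} {s1.2, s1.3, s2.3} {s2.2} (out.j = its outer ports)
after B, the pattern on (s3, s1, s2) reads {out.1} {out.2} {out.3} {s1.1, s2.1} {s1.2, s1.3, s2.3} {s2.2} {s3.1} {s3.2} {s3.3} (out.j = its outer ports)

{out.1} {out.2} {out.3} {s1.1, s2.1} {s1.2, s1.3, s2.3} {s2.2} {s3.1} {s3.2} {s3.3}


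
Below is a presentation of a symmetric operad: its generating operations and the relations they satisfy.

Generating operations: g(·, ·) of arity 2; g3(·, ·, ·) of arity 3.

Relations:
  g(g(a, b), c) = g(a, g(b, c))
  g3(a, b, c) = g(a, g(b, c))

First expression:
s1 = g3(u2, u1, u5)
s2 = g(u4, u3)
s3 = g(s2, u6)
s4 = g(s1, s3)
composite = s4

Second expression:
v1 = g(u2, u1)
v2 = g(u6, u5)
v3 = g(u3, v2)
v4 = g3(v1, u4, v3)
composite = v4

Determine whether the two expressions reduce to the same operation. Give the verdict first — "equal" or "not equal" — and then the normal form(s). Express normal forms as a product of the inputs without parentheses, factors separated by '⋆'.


not equal: they reduce to u2 ⋆ u1 ⋆ u5 ⋆ u4 ⋆ u3 ⋆ u6 and u2 ⋆ u1 ⋆ u4 ⋆ u3 ⋆ u6 ⋆ u5

Reducing the first expression gives u2 ⋆ u1 ⋆ u5 ⋆ u4 ⋆ u3 ⋆ u6
Reducing the second expression gives u2 ⋆ u1 ⋆ u4 ⋆ u3 ⋆ u6 ⋆ u5
Distinct normal forms: not equal.


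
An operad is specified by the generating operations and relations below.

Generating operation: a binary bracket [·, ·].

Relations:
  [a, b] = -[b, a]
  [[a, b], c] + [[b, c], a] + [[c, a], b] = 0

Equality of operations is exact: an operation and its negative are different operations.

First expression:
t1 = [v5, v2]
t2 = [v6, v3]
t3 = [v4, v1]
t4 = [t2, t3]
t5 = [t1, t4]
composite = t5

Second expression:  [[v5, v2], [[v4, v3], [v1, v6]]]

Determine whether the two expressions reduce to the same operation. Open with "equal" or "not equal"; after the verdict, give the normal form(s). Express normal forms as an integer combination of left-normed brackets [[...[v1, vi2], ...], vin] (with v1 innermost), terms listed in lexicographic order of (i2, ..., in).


not equal — first -[[[[[v1, v4], v3], v6], v2], v5] + [[[[[v1, v4], v3], v6], v5], v2] + [[[[[v1, v4], v6], v3], v2], v5] - [[[[[v1, v4], v6], v3], v5], v2], second [[[[[v1, v6], v3], v4], v2], v5] - [[[[[v1, v6], v3], v4], v5], v2] - [[[[[v1, v6], v4], v3], v2], v5] + [[[[[v1, v6], v4], v3], v5], v2]

The first expression reduces to -[[[[[v1, v4], v3], v6], v2], v5] + [[[[[v1, v4], v3], v6], v5], v2] + [[[[[v1, v4], v6], v3], v2], v5] - [[[[[v1, v4], v6], v3], v5], v2]
The second expression reduces to [[[[[v1, v6], v3], v4], v2], v5] - [[[[[v1, v6], v3], v4], v5], v2] - [[[[[v1, v6], v4], v3], v2], v5] + [[[[[v1, v6], v4], v3], v5], v2]
They disagree, so not equal.


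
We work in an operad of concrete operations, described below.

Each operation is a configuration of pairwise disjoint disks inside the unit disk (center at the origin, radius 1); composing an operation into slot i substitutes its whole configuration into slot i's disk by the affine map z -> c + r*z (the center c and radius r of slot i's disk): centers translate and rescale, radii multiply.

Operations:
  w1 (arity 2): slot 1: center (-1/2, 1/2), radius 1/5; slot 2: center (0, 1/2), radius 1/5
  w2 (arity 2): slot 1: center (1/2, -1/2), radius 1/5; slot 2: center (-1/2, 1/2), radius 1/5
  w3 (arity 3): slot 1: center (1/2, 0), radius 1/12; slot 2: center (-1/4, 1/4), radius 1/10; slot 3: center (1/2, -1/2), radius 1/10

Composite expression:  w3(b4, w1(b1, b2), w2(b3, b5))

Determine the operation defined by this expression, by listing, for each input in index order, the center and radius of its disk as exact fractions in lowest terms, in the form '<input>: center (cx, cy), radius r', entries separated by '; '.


Each b-disk chains the slot maps above it in w3; radii multiply.
for b4, the 1-step affine chain lands on center (1/2, 0), radius 1/12
for b1, the 2-step affine chain lands on center (-3/10, 3/10), radius 1/50
for b2, the 2-step affine chain lands on center (-1/4, 3/10), radius 1/50
for b3, the 2-step affine chain lands on center (11/20, -11/20), radius 1/50
for b5, the 2-step affine chain lands on center (9/20, -9/20), radius 1/50

b1: center (-3/10, 3/10), radius 1/50; b2: center (-1/4, 3/10), radius 1/50; b3: center (11/20, -11/20), radius 1/50; b4: center (1/2, 0), radius 1/12; b5: center (9/20, -9/20), radius 1/50


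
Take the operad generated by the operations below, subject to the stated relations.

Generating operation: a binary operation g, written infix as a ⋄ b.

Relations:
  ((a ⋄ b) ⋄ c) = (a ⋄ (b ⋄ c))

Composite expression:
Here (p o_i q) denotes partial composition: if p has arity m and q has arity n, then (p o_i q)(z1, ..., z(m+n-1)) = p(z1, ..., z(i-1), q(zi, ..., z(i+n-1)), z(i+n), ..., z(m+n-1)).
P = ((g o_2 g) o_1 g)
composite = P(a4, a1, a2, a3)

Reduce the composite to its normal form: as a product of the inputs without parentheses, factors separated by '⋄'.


The g-tree's shape is irrelevant; the a-reading-order decides.
(a4 ⋄ a1) reduces to a4 ⋄ a1
(a2 ⋄ a3) reduces to a2 ⋄ a3
((a4 ⋄ a1) ⋄ (a2 ⋄ a3)) reduces to a4 ⋄ a1 ⋄ a2 ⋄ a3

a4 ⋄ a1 ⋄ a2 ⋄ a3


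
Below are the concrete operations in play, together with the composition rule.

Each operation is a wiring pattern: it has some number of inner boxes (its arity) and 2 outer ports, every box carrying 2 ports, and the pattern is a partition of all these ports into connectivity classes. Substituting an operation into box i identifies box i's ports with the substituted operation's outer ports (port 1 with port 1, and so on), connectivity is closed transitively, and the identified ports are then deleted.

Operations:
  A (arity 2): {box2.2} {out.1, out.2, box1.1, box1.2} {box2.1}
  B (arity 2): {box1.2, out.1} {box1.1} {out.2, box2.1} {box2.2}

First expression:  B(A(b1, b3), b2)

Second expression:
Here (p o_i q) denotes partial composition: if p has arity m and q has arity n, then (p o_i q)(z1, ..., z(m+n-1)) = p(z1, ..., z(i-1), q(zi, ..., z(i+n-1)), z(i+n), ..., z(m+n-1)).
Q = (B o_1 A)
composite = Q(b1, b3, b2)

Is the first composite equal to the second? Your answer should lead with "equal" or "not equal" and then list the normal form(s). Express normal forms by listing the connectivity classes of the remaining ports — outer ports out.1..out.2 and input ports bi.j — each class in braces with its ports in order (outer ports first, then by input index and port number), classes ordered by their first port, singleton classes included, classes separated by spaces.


equal — both sides give {out.1, b1.1, b1.2} {out.2, b2.1} {b2.2} {b3.1} {b3.2}

In normal form, the first expression is {out.1, b1.1, b1.2} {out.2, b2.1} {b2.2} {b3.1} {b3.2}
In normal form, the second expression is {out.1, b1.1, b1.2} {out.2, b2.1} {b2.2} {b3.1} {b3.2}
Identical normal forms: equal.


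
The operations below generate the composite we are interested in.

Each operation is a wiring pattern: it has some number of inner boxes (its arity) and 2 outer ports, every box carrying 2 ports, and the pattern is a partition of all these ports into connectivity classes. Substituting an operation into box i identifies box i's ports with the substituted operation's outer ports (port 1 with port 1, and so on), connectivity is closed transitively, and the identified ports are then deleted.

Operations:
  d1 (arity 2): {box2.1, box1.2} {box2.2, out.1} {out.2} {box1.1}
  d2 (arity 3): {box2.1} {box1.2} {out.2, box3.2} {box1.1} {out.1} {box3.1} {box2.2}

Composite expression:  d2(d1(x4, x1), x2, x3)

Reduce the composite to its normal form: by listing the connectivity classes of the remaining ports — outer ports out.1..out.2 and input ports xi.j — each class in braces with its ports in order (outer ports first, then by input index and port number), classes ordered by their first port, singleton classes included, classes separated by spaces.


{out.1} {out.2, x3.2} {x1.1, x4.2} {x1.2} {x2.1} {x2.2} {x3.1} {x4.1}

Connectivity passes through glued d2-boundaries; trace each wire chain.
after d1, the pattern on (x4, x1) reads {out.1, x1.2} {out.2} {x1.1, x4.2} {x4.1} (out.j = its outer ports)
after d2, the pattern on (x4, x1, x2, x3) reads {out.1} {out.2, x3.2} {x1.1, x4.2} {x1.2} {x2.1} {x2.2} {x3.1} {x4.1} (out.j = its outer ports)


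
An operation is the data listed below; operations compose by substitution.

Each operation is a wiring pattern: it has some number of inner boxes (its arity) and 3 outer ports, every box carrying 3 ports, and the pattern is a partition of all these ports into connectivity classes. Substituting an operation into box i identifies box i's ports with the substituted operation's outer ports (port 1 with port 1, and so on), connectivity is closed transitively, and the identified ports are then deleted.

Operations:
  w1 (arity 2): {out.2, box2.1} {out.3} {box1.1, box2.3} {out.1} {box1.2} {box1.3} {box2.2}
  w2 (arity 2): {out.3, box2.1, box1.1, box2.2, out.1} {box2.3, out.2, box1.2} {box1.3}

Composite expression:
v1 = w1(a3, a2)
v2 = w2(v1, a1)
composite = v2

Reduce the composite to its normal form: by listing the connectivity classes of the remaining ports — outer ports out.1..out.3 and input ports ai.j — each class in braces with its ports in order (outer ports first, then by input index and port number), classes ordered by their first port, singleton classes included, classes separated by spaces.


{out.1, out.3, a1.1, a1.2} {out.2, a1.3, a2.1} {a2.2} {a2.3, a3.1} {a3.2} {a3.3}

Two ports join when wires chain via w2-identified ports.
composing w1 on (a3, a2), with out.j its own outer ports: {out.1} {out.2, a2.1} {out.3} {a2.2} {a2.3, a3.1} {a3.2} {a3.3}
composing w2 on (a3, a2, a1), with out.j its own outer ports: {out.1, out.3, a1.1, a1.2} {out.2, a1.3, a2.1} {a2.2} {a2.3, a3.1} {a3.2} {a3.3}


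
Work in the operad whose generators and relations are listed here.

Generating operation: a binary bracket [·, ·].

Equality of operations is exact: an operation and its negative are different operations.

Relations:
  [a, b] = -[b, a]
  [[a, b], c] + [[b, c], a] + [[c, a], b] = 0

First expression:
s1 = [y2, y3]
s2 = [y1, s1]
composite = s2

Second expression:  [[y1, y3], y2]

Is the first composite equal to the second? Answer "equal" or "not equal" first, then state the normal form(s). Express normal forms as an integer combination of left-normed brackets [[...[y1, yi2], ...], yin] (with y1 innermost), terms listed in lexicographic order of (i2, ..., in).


not equal: they reduce to [[y1, y2], y3] - [[y1, y3], y2] and [[y1, y3], y2]

Reducing the first expression gives [[y1, y2], y3] - [[y1, y3], y2]
Reducing the second expression gives [[y1, y3], y2]
Distinct normal forms: not equal.


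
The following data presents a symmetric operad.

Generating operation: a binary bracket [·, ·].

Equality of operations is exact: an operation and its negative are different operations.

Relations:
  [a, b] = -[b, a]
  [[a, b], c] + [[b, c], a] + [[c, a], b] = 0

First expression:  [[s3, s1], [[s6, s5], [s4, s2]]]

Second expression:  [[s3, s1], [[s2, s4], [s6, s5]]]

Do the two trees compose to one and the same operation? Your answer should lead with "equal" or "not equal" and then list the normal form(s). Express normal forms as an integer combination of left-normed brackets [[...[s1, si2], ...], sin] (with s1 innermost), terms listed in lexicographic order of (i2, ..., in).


equal: each reduces to [[[[[s1, s3], s2], s4], s5], s6] - [[[[[s1, s3], s2], s4], s6], s5] - [[[[[s1, s3], s4], s2], s5], s6] + [[[[[s1, s3], s4], s2], s6], s5] - [[[[[s1, s3], s5], s6], s2], s4] + [[[[[s1, s3], s5], s6], s4], s2] + [[[[[s1, s3], s6], s5], s2], s4] - [[[[[s1, s3], s6], s5], s4], s2]

Reducing the first expression gives [[[[[s1, s3], s2], s4], s5], s6] - [[[[[s1, s3], s2], s4], s6], s5] - [[[[[s1, s3], s4], s2], s5], s6] + [[[[[s1, s3], s4], s2], s6], s5] - [[[[[s1, s3], s5], s6], s2], s4] + [[[[[s1, s3], s5], s6], s4], s2] + [[[[[s1, s3], s6], s5], s2], s4] - [[[[[s1, s3], s6], s5], s4], s2]
Reducing the second expression gives [[[[[s1, s3], s2], s4], s5], s6] - [[[[[s1, s3], s2], s4], s6], s5] - [[[[[s1, s3], s4], s2], s5], s6] + [[[[[s1, s3], s4], s2], s6], s5] - [[[[[s1, s3], s5], s6], s2], s4] + [[[[[s1, s3], s5], s6], s4], s2] + [[[[[s1, s3], s6], s5], s2], s4] - [[[[[s1, s3], s6], s5], s4], s2]
Same normal form: equal.


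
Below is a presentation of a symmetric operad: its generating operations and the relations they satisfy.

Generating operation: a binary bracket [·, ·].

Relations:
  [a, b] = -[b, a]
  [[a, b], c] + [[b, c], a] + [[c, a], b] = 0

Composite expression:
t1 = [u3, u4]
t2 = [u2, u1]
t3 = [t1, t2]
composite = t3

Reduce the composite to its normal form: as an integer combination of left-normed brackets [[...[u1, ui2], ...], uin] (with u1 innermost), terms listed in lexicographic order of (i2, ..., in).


[[[u1, u2], u3], u4] - [[[u1, u2], u4], u3]

Antisymmetry and Jacobi reduce to u1-anchored left-normed brackets.
Composite bracket: [[u3, u4], [u2, u1]]
Under [a, b] = ab - ba we get 8 signed associative words (2^3 = 8).
The u1-initial words carry the normal form:
  u1u2u3u4 appears with sign +1, giving the term +[[[u1, u2], u3], u4]
  u1u2u4u3 appears with sign -1, giving the term -[[[u1, u2], u4], u3]


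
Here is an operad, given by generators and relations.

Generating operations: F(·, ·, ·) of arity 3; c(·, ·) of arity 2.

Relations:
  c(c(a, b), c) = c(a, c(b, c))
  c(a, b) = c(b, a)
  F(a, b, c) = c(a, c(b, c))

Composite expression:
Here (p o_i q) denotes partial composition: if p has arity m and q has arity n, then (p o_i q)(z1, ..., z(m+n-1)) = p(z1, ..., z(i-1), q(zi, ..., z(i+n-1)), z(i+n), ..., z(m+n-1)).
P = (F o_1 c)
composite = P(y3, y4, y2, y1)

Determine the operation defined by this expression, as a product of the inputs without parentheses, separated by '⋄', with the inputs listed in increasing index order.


Any arrangement under F is one operation, so sort the y-inputs.
c(y3, y4) reduces to y3 ⋄ y4
F(c(y3, y4), y2, y1) reduces to y3 ⋄ y4 ⋄ y2 ⋄ y1
rearranged into index order: y1 ⋄ y2 ⋄ y3 ⋄ y4

y1 ⋄ y2 ⋄ y3 ⋄ y4


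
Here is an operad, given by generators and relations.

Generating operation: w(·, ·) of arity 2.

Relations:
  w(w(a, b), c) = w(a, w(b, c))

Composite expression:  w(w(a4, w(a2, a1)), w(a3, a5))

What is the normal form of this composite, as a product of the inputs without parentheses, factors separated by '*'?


a4 * a2 * a1 * a3 * a5

Key point: w is associative — brackets drop, the a-order remains.
w(a2, a1) spells out as a2 * a1
w(a4, w(a2, a1)) spells out as a4 * a2 * a1
w(a3, a5) spells out as a3 * a5
w(w(a4, w(a2, a1)), w(a3, a5)) spells out as a4 * a2 * a1 * a3 * a5


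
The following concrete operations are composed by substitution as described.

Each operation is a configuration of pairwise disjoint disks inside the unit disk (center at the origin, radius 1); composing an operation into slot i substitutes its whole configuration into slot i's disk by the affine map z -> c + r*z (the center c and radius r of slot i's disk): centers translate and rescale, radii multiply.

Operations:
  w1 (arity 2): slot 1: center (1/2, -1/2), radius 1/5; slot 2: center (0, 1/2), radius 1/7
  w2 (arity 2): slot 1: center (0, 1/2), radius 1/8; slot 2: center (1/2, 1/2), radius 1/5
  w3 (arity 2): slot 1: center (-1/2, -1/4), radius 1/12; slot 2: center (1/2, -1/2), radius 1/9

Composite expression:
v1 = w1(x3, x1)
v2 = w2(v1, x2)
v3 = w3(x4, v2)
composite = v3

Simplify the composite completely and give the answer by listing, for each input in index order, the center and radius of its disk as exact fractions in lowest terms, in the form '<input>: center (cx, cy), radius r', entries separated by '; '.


x1: center (1/2, -7/16), radius 1/504; x2: center (5/9, -4/9), radius 1/45; x3: center (73/144, -65/144), radius 1/360; x4: center (-1/2, -1/4), radius 1/12

Each x-disk chains the slot maps above it in w3; radii multiply.
tracing x4 down its 1-map path: center (-1/2, -1/4), radius 1/12
tracing x3 down its 3-map path: center (73/144, -65/144), radius 1/360
tracing x1 down its 3-map path: center (1/2, -7/16), radius 1/504
tracing x2 down its 2-map path: center (5/9, -4/9), radius 1/45


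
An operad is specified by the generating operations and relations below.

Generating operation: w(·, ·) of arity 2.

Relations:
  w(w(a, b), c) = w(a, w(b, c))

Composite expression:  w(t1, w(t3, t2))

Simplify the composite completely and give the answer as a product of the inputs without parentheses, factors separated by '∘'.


t1 ∘ t3 ∘ t2

Every regrouping of w is equal, so read the t-inputs in written order.
w(t3, t2) unparenthesizes to t3 ∘ t2
w(t1, w(t3, t2)) unparenthesizes to t1 ∘ t3 ∘ t2


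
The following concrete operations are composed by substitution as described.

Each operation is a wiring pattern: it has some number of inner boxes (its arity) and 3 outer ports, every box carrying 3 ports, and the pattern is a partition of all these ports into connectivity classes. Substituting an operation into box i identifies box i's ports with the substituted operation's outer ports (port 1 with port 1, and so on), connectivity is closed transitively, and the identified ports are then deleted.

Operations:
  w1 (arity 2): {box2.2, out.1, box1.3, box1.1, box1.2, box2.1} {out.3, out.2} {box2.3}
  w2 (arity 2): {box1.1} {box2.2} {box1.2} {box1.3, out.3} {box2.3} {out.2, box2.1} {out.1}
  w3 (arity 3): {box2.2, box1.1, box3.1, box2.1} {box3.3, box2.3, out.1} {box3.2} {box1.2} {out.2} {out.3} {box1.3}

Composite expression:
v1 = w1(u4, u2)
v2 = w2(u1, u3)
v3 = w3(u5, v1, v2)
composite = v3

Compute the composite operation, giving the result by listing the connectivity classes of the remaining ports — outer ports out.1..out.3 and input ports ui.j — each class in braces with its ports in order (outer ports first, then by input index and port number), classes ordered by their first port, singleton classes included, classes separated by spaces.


{out.1, u1.3, u2.1, u2.2, u4.1, u4.2, u4.3, u5.1} {out.2} {out.3} {u1.1} {u1.2} {u2.3} {u3.1} {u3.2} {u3.3} {u5.2} {u5.3}

Reachability decides: close wires over w3-identified ports.
composing w1 on (u4, u2), with out.j its own outer ports: {out.1, u2.1, u2.2, u4.1, u4.2, u4.3} {out.2, out.3} {u2.3}
composing w2 on (u1, u3), with out.j its own outer ports: {out.1} {out.2, u3.1} {out.3, u1.3} {u1.1} {u1.2} {u3.2} {u3.3}
composing w3 on (u5, u4, u2, u1, u3), with out.j its own outer ports: {out.1, u1.3, u2.1, u2.2, u4.1, u4.2, u4.3, u5.1} {out.2} {out.3} {u1.1} {u1.2} {u2.3} {u3.1} {u3.2} {u3.3} {u5.2} {u5.3}


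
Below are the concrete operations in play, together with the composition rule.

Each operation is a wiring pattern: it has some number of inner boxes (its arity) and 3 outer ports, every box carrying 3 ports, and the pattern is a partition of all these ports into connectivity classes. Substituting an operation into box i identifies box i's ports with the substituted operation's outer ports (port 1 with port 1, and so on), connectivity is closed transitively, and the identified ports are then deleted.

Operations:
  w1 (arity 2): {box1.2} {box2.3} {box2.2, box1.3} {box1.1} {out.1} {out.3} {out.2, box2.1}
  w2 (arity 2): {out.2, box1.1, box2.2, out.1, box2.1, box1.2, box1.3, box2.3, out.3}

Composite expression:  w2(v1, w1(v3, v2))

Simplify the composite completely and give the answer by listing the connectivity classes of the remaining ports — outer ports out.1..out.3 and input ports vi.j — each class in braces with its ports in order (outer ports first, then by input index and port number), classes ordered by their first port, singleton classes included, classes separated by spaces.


{out.1, out.2, out.3, v1.1, v1.2, v1.3, v2.1} {v2.2, v3.3} {v2.3} {v3.1} {v3.2}

Connectivity passes through glued w2-boundaries; trace each wire chain.
the subtree at w1 composes to {out.1} {out.2, v2.1} {out.3} {v2.2, v3.3} {v2.3} {v3.1} {v3.2} on (v3, v2); out.j = own outer ports
the subtree at w2 composes to {out.1, out.2, out.3, v1.1, v1.2, v1.3, v2.1} {v2.2, v3.3} {v2.3} {v3.1} {v3.2} on (v1, v3, v2); out.j = own outer ports


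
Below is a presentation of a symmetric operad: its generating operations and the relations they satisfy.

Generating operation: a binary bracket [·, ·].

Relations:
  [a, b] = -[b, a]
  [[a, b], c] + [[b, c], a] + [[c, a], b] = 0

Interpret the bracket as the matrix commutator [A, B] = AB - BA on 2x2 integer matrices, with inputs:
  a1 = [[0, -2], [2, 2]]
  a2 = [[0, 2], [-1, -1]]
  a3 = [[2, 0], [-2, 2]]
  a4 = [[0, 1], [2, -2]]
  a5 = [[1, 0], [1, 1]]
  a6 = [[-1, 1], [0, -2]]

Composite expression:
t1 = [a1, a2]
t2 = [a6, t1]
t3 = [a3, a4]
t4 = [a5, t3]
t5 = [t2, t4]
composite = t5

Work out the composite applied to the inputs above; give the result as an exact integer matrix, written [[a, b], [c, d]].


[a1, a2] = [[-2, -2], [0, 2]]
[a6, [a1, a2]] = [[0, 2], [0, 0]]
[a3, a4] = [[2, 0], [-4, -2]]
[a5, [a3, a4]] = [[0, 0], [4, 0]]
[[a6, [a1, a2]], [a5, [a3, a4]]] = [[8, 0], [0, -8]]

[[8, 0], [0, -8]]


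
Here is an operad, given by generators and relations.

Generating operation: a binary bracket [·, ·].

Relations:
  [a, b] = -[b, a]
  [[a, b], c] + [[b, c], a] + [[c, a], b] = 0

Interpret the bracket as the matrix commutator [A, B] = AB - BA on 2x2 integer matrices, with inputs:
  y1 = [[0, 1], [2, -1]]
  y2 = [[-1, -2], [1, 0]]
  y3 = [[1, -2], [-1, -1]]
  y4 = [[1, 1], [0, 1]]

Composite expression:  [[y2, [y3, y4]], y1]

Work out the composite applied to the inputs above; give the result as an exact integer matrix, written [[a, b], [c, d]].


[[2, -6], [10, -2]]


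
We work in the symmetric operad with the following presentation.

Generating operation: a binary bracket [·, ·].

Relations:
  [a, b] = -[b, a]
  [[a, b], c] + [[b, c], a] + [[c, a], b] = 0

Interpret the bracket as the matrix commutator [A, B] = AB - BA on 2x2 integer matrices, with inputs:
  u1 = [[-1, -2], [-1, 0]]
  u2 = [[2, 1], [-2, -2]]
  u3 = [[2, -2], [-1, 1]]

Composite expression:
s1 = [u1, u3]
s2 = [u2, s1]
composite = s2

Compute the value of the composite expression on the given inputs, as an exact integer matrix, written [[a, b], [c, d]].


[u1, u3] = [[0, 4], [-2, 0]]
[u2, [u1, u3]] = [[6, 16], [8, -6]]

[[6, 16], [8, -6]]


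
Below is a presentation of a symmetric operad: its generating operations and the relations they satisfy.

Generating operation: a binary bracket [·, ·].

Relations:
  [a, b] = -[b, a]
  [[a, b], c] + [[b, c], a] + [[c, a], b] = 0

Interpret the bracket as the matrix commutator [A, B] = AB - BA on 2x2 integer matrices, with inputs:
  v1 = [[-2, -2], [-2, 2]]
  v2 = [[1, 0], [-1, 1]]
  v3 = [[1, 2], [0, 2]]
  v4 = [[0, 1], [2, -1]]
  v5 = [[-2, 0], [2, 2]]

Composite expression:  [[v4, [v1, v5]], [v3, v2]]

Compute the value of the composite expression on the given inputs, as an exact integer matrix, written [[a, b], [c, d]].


[v1, v5] = [[-4, -8], [16, 4]]
[v4, [v1, v5]] = [[32, 0], [-32, -32]]
[v3, v2] = [[-2, 0], [-1, 2]]
[[v4, [v1, v5]], [v3, v2]] = [[0, 0], [192, 0]]

[[0, 0], [192, 0]]


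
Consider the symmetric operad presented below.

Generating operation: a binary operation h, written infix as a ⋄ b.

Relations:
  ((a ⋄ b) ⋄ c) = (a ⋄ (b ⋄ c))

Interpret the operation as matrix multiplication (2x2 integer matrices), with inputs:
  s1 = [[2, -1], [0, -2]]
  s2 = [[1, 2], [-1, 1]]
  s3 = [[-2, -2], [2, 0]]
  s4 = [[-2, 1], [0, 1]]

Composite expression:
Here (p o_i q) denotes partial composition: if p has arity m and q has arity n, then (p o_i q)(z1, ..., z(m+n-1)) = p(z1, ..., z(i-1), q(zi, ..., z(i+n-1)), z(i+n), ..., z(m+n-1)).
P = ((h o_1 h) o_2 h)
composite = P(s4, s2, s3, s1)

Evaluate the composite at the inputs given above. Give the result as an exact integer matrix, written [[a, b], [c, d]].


[[0, -12], [8, -8]]

(s2 ⋄ s3) = [[2, -2], [4, 2]]
(s4 ⋄ (s2 ⋄ s3)) = [[0, 6], [4, 2]]
((s4 ⋄ (s2 ⋄ s3)) ⋄ s1) = [[0, -12], [8, -8]]


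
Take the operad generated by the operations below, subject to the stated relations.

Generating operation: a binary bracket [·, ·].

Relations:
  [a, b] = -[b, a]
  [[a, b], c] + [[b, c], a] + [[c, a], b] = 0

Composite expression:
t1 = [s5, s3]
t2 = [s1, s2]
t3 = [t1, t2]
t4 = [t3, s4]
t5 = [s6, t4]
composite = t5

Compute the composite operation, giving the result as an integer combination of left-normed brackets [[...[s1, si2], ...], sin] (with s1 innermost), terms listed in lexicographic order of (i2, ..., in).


-[[[[[s1, s2], s3], s5], s4], s6] + [[[[[s1, s2], s5], s3], s4], s6]

In the tensor algebra, words opening s1 carry the s1-anchored form.
Composite bracket: [s6, [[[s5, s3], [s1, s2]], s4]]
Applying ab - ba throughout gives 32 signed words (2^5 = 32).
The s1-initial words carry the normal form:
  word s1s2s3s5s4s6 has sign -1, contributing -[[[[[s1, s2], s3], s5], s4], s6]
  word s1s2s5s3s4s6 has sign +1, contributing +[[[[[s1, s2], s5], s3], s4], s6]


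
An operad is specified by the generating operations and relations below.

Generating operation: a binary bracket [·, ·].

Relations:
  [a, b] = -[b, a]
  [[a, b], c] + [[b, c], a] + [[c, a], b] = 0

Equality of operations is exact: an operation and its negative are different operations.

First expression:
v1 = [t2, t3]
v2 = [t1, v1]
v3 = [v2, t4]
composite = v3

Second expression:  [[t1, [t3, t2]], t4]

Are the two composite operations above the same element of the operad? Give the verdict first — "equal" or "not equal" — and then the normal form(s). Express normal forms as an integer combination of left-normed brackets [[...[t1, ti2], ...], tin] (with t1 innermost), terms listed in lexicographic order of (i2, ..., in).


not equal; first: [[[t1, t2], t3], t4] - [[[t1, t3], t2], t4]; second: -[[[t1, t2], t3], t4] + [[[t1, t3], t2], t4]

The first composite normalizes to [[[t1, t2], t3], t4] - [[[t1, t3], t2], t4]
The second composite normalizes to -[[[t1, t2], t3], t4] + [[[t1, t3], t2], t4]
Distinct normal forms: not equal.


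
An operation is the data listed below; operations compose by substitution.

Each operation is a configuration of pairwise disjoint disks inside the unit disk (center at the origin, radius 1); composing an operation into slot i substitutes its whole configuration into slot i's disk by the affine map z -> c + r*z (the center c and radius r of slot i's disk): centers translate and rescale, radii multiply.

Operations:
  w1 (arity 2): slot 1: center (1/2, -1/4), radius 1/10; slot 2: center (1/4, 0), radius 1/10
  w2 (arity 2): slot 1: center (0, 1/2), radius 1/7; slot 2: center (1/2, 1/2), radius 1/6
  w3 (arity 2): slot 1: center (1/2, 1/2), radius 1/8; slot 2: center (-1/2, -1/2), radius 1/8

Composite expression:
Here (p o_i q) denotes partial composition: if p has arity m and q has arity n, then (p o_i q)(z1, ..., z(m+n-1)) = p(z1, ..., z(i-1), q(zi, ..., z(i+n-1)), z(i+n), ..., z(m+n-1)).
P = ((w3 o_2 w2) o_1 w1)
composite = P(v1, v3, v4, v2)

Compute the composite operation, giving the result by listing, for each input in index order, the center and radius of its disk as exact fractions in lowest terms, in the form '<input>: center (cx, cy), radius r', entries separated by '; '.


v1: center (9/16, 15/32), radius 1/80; v2: center (-7/16, -7/16), radius 1/48; v3: center (17/32, 1/2), radius 1/80; v4: center (-1/2, -7/16), radius 1/56

Follow each v-input down from w3: c' goes to c + r*c', radius to r*r'.
v1 passes through 2 substitutions, ending at center (9/16, 15/32), radius 1/80
v3 passes through 2 substitutions, ending at center (17/32, 1/2), radius 1/80
v4 passes through 2 substitutions, ending at center (-1/2, -7/16), radius 1/56
v2 passes through 2 substitutions, ending at center (-7/16, -7/16), radius 1/48


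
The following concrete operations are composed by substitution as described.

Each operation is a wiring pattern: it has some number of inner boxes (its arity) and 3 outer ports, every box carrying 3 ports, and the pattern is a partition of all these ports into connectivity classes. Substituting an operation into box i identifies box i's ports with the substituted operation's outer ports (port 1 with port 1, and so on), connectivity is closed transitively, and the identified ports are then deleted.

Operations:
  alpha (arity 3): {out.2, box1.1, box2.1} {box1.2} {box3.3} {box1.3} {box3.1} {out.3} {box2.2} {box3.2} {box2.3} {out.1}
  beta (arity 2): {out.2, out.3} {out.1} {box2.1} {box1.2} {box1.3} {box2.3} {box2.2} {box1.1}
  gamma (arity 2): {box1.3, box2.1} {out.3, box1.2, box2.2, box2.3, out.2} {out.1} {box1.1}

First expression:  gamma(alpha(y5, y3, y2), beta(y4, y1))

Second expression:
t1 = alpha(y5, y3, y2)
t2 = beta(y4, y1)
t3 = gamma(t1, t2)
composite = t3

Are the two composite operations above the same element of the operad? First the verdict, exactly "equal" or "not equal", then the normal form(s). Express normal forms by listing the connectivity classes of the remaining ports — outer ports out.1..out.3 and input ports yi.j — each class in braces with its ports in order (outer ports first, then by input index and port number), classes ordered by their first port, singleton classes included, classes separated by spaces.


In normal form, the first expression is {out.1} {out.2, out.3, y3.1, y5.1} {y1.1} {y1.2} {y1.3} {y2.1} {y2.2} {y2.3} {y3.2} {y3.3} {y4.1} {y4.2} {y4.3} {y5.2} {y5.3}
In normal form, the second expression is {out.1} {out.2, out.3, y3.1, y5.1} {y1.1} {y1.2} {y1.3} {y2.1} {y2.2} {y2.3} {y3.2} {y3.3} {y4.1} {y4.2} {y4.3} {y5.2} {y5.3}
The normal forms match — equal.

equal; the common form is {out.1} {out.2, out.3, y3.1, y5.1} {y1.1} {y1.2} {y1.3} {y2.1} {y2.2} {y2.3} {y3.2} {y3.3} {y4.1} {y4.2} {y4.3} {y5.2} {y5.3}


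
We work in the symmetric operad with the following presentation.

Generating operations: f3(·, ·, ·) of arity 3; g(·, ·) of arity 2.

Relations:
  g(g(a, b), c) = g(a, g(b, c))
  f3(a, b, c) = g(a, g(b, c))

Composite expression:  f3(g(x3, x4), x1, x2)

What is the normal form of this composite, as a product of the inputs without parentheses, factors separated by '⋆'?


Every regrouping of f3 is equal, so read the x-inputs in written order.
g(x3, x4) collapses to x3 ⋆ x4
f3(g(x3, x4), x1, x2) collapses to x3 ⋆ x4 ⋆ x1 ⋆ x2

x3 ⋆ x4 ⋆ x1 ⋆ x2


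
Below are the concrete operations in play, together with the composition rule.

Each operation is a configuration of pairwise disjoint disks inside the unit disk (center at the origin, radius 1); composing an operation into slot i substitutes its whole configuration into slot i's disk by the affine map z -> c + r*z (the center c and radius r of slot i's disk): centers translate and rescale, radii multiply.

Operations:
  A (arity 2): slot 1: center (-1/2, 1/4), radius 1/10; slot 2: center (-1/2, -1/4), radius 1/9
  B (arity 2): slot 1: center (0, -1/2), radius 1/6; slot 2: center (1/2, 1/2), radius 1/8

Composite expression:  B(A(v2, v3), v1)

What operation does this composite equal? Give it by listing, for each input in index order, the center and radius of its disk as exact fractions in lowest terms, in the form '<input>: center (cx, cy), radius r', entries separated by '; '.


v1: center (1/2, 1/2), radius 1/8; v2: center (-1/12, -11/24), radius 1/60; v3: center (-1/12, -13/24), radius 1/54

Follow each v-input down from B: c' goes to c + r*c', radius to r*r'.
for v2, the 2-step affine chain lands on center (-1/12, -11/24), radius 1/60
for v3, the 2-step affine chain lands on center (-1/12, -13/24), radius 1/54
for v1, the 1-step affine chain lands on center (1/2, 1/2), radius 1/8


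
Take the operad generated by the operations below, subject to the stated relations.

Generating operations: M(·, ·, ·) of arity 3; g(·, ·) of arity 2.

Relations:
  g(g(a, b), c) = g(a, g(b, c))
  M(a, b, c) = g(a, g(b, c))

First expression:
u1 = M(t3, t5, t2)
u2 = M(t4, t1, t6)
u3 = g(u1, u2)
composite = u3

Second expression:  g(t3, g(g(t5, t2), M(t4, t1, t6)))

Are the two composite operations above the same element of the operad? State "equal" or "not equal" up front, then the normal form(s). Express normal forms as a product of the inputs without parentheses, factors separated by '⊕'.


The first composite normalizes to t3 ⊕ t5 ⊕ t2 ⊕ t4 ⊕ t1 ⊕ t6
The second composite normalizes to t3 ⊕ t5 ⊕ t2 ⊕ t4 ⊕ t1 ⊕ t6
One common form — equal.

equal; both compose to t3 ⊕ t5 ⊕ t2 ⊕ t4 ⊕ t1 ⊕ t6


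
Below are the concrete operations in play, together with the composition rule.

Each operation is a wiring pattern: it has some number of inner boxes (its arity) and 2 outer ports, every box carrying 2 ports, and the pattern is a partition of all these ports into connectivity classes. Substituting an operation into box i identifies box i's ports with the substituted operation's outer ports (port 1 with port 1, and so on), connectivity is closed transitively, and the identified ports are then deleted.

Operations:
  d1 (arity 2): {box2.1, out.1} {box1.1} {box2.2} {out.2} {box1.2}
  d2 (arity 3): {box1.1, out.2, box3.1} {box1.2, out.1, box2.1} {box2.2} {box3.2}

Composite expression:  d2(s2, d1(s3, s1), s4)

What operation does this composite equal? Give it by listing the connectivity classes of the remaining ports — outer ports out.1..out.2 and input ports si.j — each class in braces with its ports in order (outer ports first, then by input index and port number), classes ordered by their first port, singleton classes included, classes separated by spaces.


Substituting into d2 glues patterns; closure does the rest.
after d1, the pattern on (s3, s1) reads {out.1, s1.1} {out.2} {s1.2} {s3.1} {s3.2} (out.j = its outer ports)
after d2, the pattern on (s2, s3, s1, s4) reads {out.1, s1.1, s2.2} {out.2, s2.1, s4.1} {s1.2} {s3.1} {s3.2} {s4.2} (out.j = its outer ports)

{out.1, s1.1, s2.2} {out.2, s2.1, s4.1} {s1.2} {s3.1} {s3.2} {s4.2}


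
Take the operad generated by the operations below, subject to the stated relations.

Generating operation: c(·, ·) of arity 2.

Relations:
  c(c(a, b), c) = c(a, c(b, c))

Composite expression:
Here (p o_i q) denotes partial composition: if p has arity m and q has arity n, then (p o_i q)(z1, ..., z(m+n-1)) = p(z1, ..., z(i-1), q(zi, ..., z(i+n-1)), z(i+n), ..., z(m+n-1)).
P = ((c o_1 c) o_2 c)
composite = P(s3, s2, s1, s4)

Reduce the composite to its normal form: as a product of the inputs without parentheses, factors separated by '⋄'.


s3 ⋄ s2 ⋄ s1 ⋄ s4

Every regrouping of c is equal, so read the s-inputs in written order.
c(s2, s1) linearizes to s2 ⋄ s1
c(s3, c(s2, s1)) linearizes to s3 ⋄ s2 ⋄ s1
c(c(s3, c(s2, s1)), s4) linearizes to s3 ⋄ s2 ⋄ s1 ⋄ s4


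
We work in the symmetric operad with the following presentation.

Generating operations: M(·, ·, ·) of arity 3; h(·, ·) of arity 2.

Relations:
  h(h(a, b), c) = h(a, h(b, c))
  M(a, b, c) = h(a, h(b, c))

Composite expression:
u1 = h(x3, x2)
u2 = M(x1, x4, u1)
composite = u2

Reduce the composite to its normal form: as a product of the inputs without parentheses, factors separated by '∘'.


x1 ∘ x4 ∘ x3 ∘ x2

All parenthesizations of M agree; list the x-inputs left to right.
h(x3, x2) flattens to x3 ∘ x2
M(x1, x4, h(x3, x2)) flattens to x1 ∘ x4 ∘ x3 ∘ x2


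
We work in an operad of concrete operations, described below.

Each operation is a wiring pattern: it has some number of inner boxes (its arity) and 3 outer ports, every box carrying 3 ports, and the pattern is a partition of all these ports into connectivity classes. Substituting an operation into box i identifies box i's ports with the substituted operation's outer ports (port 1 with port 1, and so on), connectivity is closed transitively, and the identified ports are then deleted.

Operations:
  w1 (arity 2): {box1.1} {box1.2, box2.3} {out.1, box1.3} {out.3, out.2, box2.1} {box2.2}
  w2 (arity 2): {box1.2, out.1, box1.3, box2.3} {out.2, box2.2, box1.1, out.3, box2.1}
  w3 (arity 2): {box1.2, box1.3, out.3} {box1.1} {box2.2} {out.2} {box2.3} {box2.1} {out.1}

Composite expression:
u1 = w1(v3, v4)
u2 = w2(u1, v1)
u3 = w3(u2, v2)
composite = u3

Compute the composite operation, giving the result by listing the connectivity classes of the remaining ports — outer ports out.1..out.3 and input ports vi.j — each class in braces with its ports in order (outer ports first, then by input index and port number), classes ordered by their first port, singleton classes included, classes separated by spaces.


Reachability decides: close wires over w3-identified ports.
after w1, the pattern on (v3, v4) reads {out.1, v3.3} {out.2, out.3, v4.1} {v3.1} {v3.2, v4.3} {v4.2} (out.j = its outer ports)
after w2, the pattern on (v3, v4, v1) reads {out.1, v1.3, v4.1} {out.2, out.3, v1.1, v1.2, v3.3} {v3.1} {v3.2, v4.3} {v4.2} (out.j = its outer ports)
after w3, the pattern on (v3, v4, v1, v2) reads {out.1} {out.2} {out.3, v1.1, v1.2, v3.3} {v1.3, v4.1} {v2.1} {v2.2} {v2.3} {v3.1} {v3.2, v4.3} {v4.2} (out.j = its outer ports)

{out.1} {out.2} {out.3, v1.1, v1.2, v3.3} {v1.3, v4.1} {v2.1} {v2.2} {v2.3} {v3.1} {v3.2, v4.3} {v4.2}


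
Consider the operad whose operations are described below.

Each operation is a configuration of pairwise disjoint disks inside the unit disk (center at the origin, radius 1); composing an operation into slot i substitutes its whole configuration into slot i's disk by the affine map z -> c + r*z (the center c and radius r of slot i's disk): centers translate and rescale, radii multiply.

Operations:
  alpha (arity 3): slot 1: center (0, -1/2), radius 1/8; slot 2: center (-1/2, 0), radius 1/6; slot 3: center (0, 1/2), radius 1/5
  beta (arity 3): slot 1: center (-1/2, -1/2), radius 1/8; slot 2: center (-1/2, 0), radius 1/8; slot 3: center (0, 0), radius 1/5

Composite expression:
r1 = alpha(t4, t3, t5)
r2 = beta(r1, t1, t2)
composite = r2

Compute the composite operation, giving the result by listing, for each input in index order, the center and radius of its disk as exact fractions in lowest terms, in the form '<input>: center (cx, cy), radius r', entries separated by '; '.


t1: center (-1/2, 0), radius 1/8; t2: center (0, 0), radius 1/5; t3: center (-9/16, -1/2), radius 1/48; t4: center (-1/2, -9/16), radius 1/64; t5: center (-1/2, -7/16), radius 1/40

Nesting under beta composes maps z -> c + r*z down each t-path.
input t4: composing its 2 substitution steps yields center (-1/2, -9/16), radius 1/64
input t3: composing its 2 substitution steps yields center (-9/16, -1/2), radius 1/48
input t5: composing its 2 substitution steps yields center (-1/2, -7/16), radius 1/40
input t1: composing its 1 substitution step yields center (-1/2, 0), radius 1/8
input t2: composing its 1 substitution step yields center (0, 0), radius 1/5


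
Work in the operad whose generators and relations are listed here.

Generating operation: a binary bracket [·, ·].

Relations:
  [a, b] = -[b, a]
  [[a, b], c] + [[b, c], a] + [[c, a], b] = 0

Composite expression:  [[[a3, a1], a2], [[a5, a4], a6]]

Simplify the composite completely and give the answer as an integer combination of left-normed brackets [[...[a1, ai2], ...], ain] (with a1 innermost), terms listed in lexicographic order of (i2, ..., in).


[[[[[a1, a3], a2], a4], a5], a6] - [[[[[a1, a3], a2], a5], a4], a6] - [[[[[a1, a3], a2], a6], a4], a5] + [[[[[a1, a3], a2], a6], a5], a4]

A multilinear Lie element is pinned by a1-initial words (a1 innermost).
Composite bracket: [[[a3, a1], a2], [[a5, a4], a6]]
Full expansion: 32 signed words from ab - ba (2^5 = 32).
Words beginning with a1 determine it all:
  from a1a3a2a4a5a6, sign +1: term +[[[[[a1, a3], a2], a4], a5], a6]
  from a1a3a2a5a4a6, sign -1: term -[[[[[a1, a3], a2], a5], a4], a6]
  from a1a3a2a6a4a5, sign -1: term -[[[[[a1, a3], a2], a6], a4], a5]
  from a1a3a2a6a5a4, sign +1: term +[[[[[a1, a3], a2], a6], a5], a4]
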